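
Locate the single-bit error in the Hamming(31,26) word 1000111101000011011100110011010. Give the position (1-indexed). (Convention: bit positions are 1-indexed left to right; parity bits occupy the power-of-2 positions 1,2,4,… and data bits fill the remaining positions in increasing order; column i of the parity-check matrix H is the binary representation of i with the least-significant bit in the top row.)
Syndrome s = H · r^T (mod 2), r = 1000111101000011011100110011010:
  s[0] = (1010101010101010101010101010101)·(1000111101000011011100110011010) mod 2 = 1+0+0+0+1+0+1+0+0+0+0+0+0+0+1+0+0+0+1+0+0+0+1+0+0+0+1+0+0+0+0 mod 2 = 1
  s[1] = (0110011001100110011001100110011)·(1000111101000011011100110011010) mod 2 = 0+0+0+0+0+1+1+0+0+1+0+0+0+0+1+0+0+1+1+0+0+0+1+0+0+0+1+0+0+1+0 mod 2 = 1
  s[2] = (0001111000011110000111100001111)·(1000111101000011011100110011010) mod 2 = 0+0+0+0+1+1+1+0+0+0+0+0+0+0+1+0+0+0+0+1+0+0+1+0+0+0+0+1+0+1+0 mod 2 = 0
  s[3] = (0000000111111110000000011111111)·(1000111101000011011100110011010) mod 2 = 0+0+0+0+0+0+0+1+0+1+0+0+0+0+1+0+0+0+0+0+0+0+0+1+0+0+1+1+0+1+0 mod 2 = 1
  s[4] = (0000000000000001111111111111111)·(1000111101000011011100110011010) mod 2 = 0+0+0+0+0+0+0+0+0+0+0+0+0+0+0+1+0+1+1+1+0+0+1+1+0+0+1+1+0+1+0 mod 2 = 1
Syndrome = 11011
Column i of H is the binary representation of i, so the syndrome is the binary index of the flipped bit.
Read s = 11011 with s[0] as LSB: 1·2^0 + 1·2^1 + 0·2^2 + 1·2^3 + 1·2^4 = 27.
Error is at bit position 27.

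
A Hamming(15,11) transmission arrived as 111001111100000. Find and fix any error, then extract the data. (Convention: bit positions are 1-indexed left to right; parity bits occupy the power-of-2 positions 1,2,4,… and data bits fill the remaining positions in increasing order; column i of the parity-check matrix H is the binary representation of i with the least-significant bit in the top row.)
Syndrome s = H · r^T (mod 2), r = 111001111100000:
  s[0] = (101010101010101)·(111001111100000) mod 2 = 1+0+1+0+0+0+1+0+1+0+0+0+0+0+0 mod 2 = 0
  s[1] = (011001100110011)·(111001111100000) mod 2 = 0+1+1+0+0+1+1+0+0+1+0+0+0+0+0 mod 2 = 1
  s[2] = (000111100001111)·(111001111100000) mod 2 = 0+0+0+0+0+1+1+0+0+0+0+0+0+0+0 mod 2 = 0
  s[3] = (000000011111111)·(111001111100000) mod 2 = 0+0+0+0+0+0+0+1+1+1+0+0+0+0+0 mod 2 = 1
Syndrome = 0101
Column 10 of H equals this syndrome → error at bit 10 (1-indexed).
Flip bit 10: 111001111100000 → 111001111000000
Extract data bits at positions {3,5,6,7,9,10,11,12,13,14,15}: 10111000000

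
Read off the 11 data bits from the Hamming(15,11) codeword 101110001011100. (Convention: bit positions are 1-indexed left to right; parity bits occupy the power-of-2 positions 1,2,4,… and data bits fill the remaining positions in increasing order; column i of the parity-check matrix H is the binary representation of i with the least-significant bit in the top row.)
Parity bits occupy power-of-2 positions; data bits are at positions {3,5,6,7,9,10,11,12,13,14,15} (1-indexed).
Extract: c[3]=1 c[5]=1 c[6]=0 c[7]=0 c[9]=1 c[10]=0 c[11]=1 c[12]=1 c[13]=1 c[14]=0 c[15]=0
Data = 11001011100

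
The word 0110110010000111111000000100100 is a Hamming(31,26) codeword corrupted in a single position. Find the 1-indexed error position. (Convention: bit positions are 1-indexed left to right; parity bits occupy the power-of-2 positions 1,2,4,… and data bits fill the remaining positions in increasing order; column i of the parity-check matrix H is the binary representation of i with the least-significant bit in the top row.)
Syndrome s = H · r^T (mod 2), r = 0110110010000111111000000100100:
  s[0] = (1010101010101010101010101010101)·(0110110010000111111000000100100) mod 2 = 0+0+1+0+1+0+0+0+1+0+0+0+0+0+1+0+1+0+1+0+0+0+0+0+0+0+0+0+1+0+0 mod 2 = 1
  s[1] = (0110011001100110011001100110011)·(0110110010000111111000000100100) mod 2 = 0+1+1+0+0+1+0+0+0+0+0+0+0+1+1+0+0+1+1+0+0+0+0+0+0+1+0+0+0+0+0 mod 2 = 0
  s[2] = (0001111000011110000111100001111)·(0110110010000111111000000100100) mod 2 = 0+0+0+0+1+1+0+0+0+0+0+0+0+1+1+0+0+0+0+0+0+0+0+0+0+0+0+0+1+0+0 mod 2 = 1
  s[3] = (0000000111111110000000011111111)·(0110110010000111111000000100100) mod 2 = 0+0+0+0+0+0+0+0+1+0+0+0+0+1+1+0+0+0+0+0+0+0+0+0+0+1+0+0+1+0+0 mod 2 = 1
  s[4] = (0000000000000001111111111111111)·(0110110010000111111000000100100) mod 2 = 0+0+0+0+0+0+0+0+0+0+0+0+0+0+0+1+1+1+1+0+0+0+0+0+0+1+0+0+1+0+0 mod 2 = 0
Syndrome = 10110
Column i of H is the binary representation of i, so the syndrome is the binary index of the flipped bit.
Read s = 10110 with s[0] as LSB: 1·2^0 + 0·2^1 + 1·2^2 + 1·2^3 + 0·2^4 = 13.
Error is at bit position 13.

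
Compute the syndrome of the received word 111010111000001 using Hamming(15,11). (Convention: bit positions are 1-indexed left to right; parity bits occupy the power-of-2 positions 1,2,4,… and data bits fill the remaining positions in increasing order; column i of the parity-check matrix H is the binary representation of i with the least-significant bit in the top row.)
Syndrome s = H · r^T (mod 2), r = 111010111000001:
  s[0] = (101010101010101)·(111010111000001) mod 2 = 1+0+1+0+1+0+1+0+1+0+0+0+0+0+1 mod 2 = 0
  s[1] = (011001100110011)·(111010111000001) mod 2 = 0+1+1+0+0+0+1+0+0+0+0+0+0+0+1 mod 2 = 0
  s[2] = (000111100001111)·(111010111000001) mod 2 = 0+0+0+0+1+0+1+0+0+0+0+0+0+0+1 mod 2 = 1
  s[3] = (000000011111111)·(111010111000001) mod 2 = 0+0+0+0+0+0+0+1+1+0+0+0+0+0+1 mod 2 = 1
Syndrome = 0011
Non-zero syndrome: error at position 12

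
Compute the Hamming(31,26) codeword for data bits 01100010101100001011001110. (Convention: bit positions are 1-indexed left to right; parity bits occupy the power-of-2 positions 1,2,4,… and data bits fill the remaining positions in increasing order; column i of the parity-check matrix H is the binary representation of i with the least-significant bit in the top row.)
Codeword c = d · G (mod 2), d = 01100010101100001011001110:
  c[0] = d·G[:,0] = (01100010101100001011001110)·(11011010101101010101010101) mod 2 = 0+1+0+0+0+0+1+0+1+0+1+1+0+0+0+0+0+0+0+1+0+0+0+1+0+0 mod 2 = 1
  c[1] = d·G[:,1] = (01100010101100001011001110)·(10110110011011001100110011) mod 2 = 0+0+1+0+0+0+1+0+0+0+1+0+0+0+0+0+1+0+0+0+0+0+0+0+1+0 mod 2 = 1
  c[2] = d·G[:,2] = (01100010101100001011001110)·(10000000000000000000000000) mod 2 = 0+0+0+0+0+0+0+0+0+0+0+0+0+0+0+0+0+0+0+0+0+0+0+0+0+0 mod 2 = 0
  c[3] = d·G[:,3] = (01100010101100001011001110)·(01110001111000111100001111) mod 2 = 0+1+1+0+0+0+0+0+1+0+1+0+0+0+0+0+1+0+0+0+0+0+1+1+1+0 mod 2 = 0
  c[4] = d·G[:,4] = (01100010101100001011001110)·(01000000000000000000000000) mod 2 = 0+1+0+0+0+0+0+0+0+0+0+0+0+0+0+0+0+0+0+0+0+0+0+0+0+0 mod 2 = 1
  c[5] = d·G[:,5] = (01100010101100001011001110)·(00100000000000000000000000) mod 2 = 0+0+1+0+0+0+0+0+0+0+0+0+0+0+0+0+0+0+0+0+0+0+0+0+0+0 mod 2 = 1
  c[6] = d·G[:,6] = (01100010101100001011001110)·(00010000000000000000000000) mod 2 = 0+0+0+0+0+0+0+0+0+0+0+0+0+0+0+0+0+0+0+0+0+0+0+0+0+0 mod 2 = 0
  c[7] = d·G[:,7] = (01100010101100001011001110)·(00001111111000000011111111) mod 2 = 0+0+0+0+0+0+1+0+1+0+1+0+0+0+0+0+0+0+1+1+0+0+1+1+1+0 mod 2 = 0
  c[8] = d·G[:,8] = (01100010101100001011001110)·(00001000000000000000000000) mod 2 = 0+0+0+0+0+0+0+0+0+0+0+0+0+0+0+0+0+0+0+0+0+0+0+0+0+0 mod 2 = 0
  c[9] = d·G[:,9] = (01100010101100001011001110)·(00000100000000000000000000) mod 2 = 0+0+0+0+0+0+0+0+0+0+0+0+0+0+0+0+0+0+0+0+0+0+0+0+0+0 mod 2 = 0
  c[10] = d·G[:,10] = (01100010101100001011001110)·(00000010000000000000000000) mod 2 = 0+0+0+0+0+0+1+0+0+0+0+0+0+0+0+0+0+0+0+0+0+0+0+0+0+0 mod 2 = 1
  c[11] = d·G[:,11] = (01100010101100001011001110)·(00000001000000000000000000) mod 2 = 0+0+0+0+0+0+0+0+0+0+0+0+0+0+0+0+0+0+0+0+0+0+0+0+0+0 mod 2 = 0
  c[12] = d·G[:,12] = (01100010101100001011001110)·(00000000100000000000000000) mod 2 = 0+0+0+0+0+0+0+0+1+0+0+0+0+0+0+0+0+0+0+0+0+0+0+0+0+0 mod 2 = 1
  c[13] = d·G[:,13] = (01100010101100001011001110)·(00000000010000000000000000) mod 2 = 0+0+0+0+0+0+0+0+0+0+0+0+0+0+0+0+0+0+0+0+0+0+0+0+0+0 mod 2 = 0
  c[14] = d·G[:,14] = (01100010101100001011001110)·(00000000001000000000000000) mod 2 = 0+0+0+0+0+0+0+0+0+0+1+0+0+0+0+0+0+0+0+0+0+0+0+0+0+0 mod 2 = 1
  c[15] = d·G[:,15] = (01100010101100001011001110)·(00000000000111111111111111) mod 2 = 0+0+0+0+0+0+0+0+0+0+0+1+0+0+0+0+1+0+1+1+0+0+1+1+1+0 mod 2 = 1
  c[16] = d·G[:,16] = (01100010101100001011001110)·(00000000000100000000000000) mod 2 = 0+0+0+0+0+0+0+0+0+0+0+1+0+0+0+0+0+0+0+0+0+0+0+0+0+0 mod 2 = 1
  c[17] = d·G[:,17] = (01100010101100001011001110)·(00000000000010000000000000) mod 2 = 0+0+0+0+0+0+0+0+0+0+0+0+0+0+0+0+0+0+0+0+0+0+0+0+0+0 mod 2 = 0
  c[18] = d·G[:,18] = (01100010101100001011001110)·(00000000000001000000000000) mod 2 = 0+0+0+0+0+0+0+0+0+0+0+0+0+0+0+0+0+0+0+0+0+0+0+0+0+0 mod 2 = 0
  c[19] = d·G[:,19] = (01100010101100001011001110)·(00000000000000100000000000) mod 2 = 0+0+0+0+0+0+0+0+0+0+0+0+0+0+0+0+0+0+0+0+0+0+0+0+0+0 mod 2 = 0
  c[20] = d·G[:,20] = (01100010101100001011001110)·(00000000000000010000000000) mod 2 = 0+0+0+0+0+0+0+0+0+0+0+0+0+0+0+0+0+0+0+0+0+0+0+0+0+0 mod 2 = 0
  c[21] = d·G[:,21] = (01100010101100001011001110)·(00000000000000001000000000) mod 2 = 0+0+0+0+0+0+0+0+0+0+0+0+0+0+0+0+1+0+0+0+0+0+0+0+0+0 mod 2 = 1
  c[22] = d·G[:,22] = (01100010101100001011001110)·(00000000000000000100000000) mod 2 = 0+0+0+0+0+0+0+0+0+0+0+0+0+0+0+0+0+0+0+0+0+0+0+0+0+0 mod 2 = 0
  c[23] = d·G[:,23] = (01100010101100001011001110)·(00000000000000000010000000) mod 2 = 0+0+0+0+0+0+0+0+0+0+0+0+0+0+0+0+0+0+1+0+0+0+0+0+0+0 mod 2 = 1
  c[24] = d·G[:,24] = (01100010101100001011001110)·(00000000000000000001000000) mod 2 = 0+0+0+0+0+0+0+0+0+0+0+0+0+0+0+0+0+0+0+1+0+0+0+0+0+0 mod 2 = 1
  c[25] = d·G[:,25] = (01100010101100001011001110)·(00000000000000000000100000) mod 2 = 0+0+0+0+0+0+0+0+0+0+0+0+0+0+0+0+0+0+0+0+0+0+0+0+0+0 mod 2 = 0
  c[26] = d·G[:,26] = (01100010101100001011001110)·(00000000000000000000010000) mod 2 = 0+0+0+0+0+0+0+0+0+0+0+0+0+0+0+0+0+0+0+0+0+0+0+0+0+0 mod 2 = 0
  c[27] = d·G[:,27] = (01100010101100001011001110)·(00000000000000000000001000) mod 2 = 0+0+0+0+0+0+0+0+0+0+0+0+0+0+0+0+0+0+0+0+0+0+1+0+0+0 mod 2 = 1
  c[28] = d·G[:,28] = (01100010101100001011001110)·(00000000000000000000000100) mod 2 = 0+0+0+0+0+0+0+0+0+0+0+0+0+0+0+0+0+0+0+0+0+0+0+1+0+0 mod 2 = 1
  c[29] = d·G[:,29] = (01100010101100001011001110)·(00000000000000000000000010) mod 2 = 0+0+0+0+0+0+0+0+0+0+0+0+0+0+0+0+0+0+0+0+0+0+0+0+1+0 mod 2 = 1
  c[30] = d·G[:,30] = (01100010101100001011001110)·(00000000000000000000000001) mod 2 = 0+0+0+0+0+0+0+0+0+0+0+0+0+0+0+0+0+0+0+0+0+0+0+0+0+0 mod 2 = 0
Codeword = 1100110000101011100001011001110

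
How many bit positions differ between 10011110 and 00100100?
XOR = 10111010, count of 1s = 5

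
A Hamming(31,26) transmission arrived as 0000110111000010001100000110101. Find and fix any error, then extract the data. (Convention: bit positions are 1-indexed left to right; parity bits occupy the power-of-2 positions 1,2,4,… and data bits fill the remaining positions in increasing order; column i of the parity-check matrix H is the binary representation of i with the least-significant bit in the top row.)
Syndrome s = H · r^T (mod 2), r = 0000110111000010001100000110101:
  s[0] = (1010101010101010101010101010101)·(0000110111000010001100000110101) mod 2 = 0+0+0+0+1+0+0+0+1+0+0+0+0+0+1+0+0+0+1+0+0+0+0+0+0+0+1+0+1+0+1 mod 2 = 1
  s[1] = (0110011001100110011001100110011)·(0000110111000010001100000110101) mod 2 = 0+0+0+0+0+1+0+0+0+1+0+0+0+0+1+0+0+0+1+0+0+0+0+0+0+1+1+0+0+0+1 mod 2 = 1
  s[2] = (0001111000011110000111100001111)·(0000110111000010001100000110101) mod 2 = 0+0+0+0+1+1+0+0+0+0+0+0+0+0+1+0+0+0+0+1+0+0+0+0+0+0+0+0+1+0+1 mod 2 = 0
  s[3] = (0000000111111110000000011111111)·(0000110111000010001100000110101) mod 2 = 0+0+0+0+0+0+0+1+1+1+0+0+0+0+1+0+0+0+0+0+0+0+0+0+0+1+1+0+1+0+1 mod 2 = 0
  s[4] = (0000000000000001111111111111111)·(0000110111000010001100000110101) mod 2 = 0+0+0+0+0+0+0+0+0+0+0+0+0+0+0+0+0+0+1+1+0+0+0+0+0+1+1+0+1+0+1 mod 2 = 0
Syndrome = 11000
Column 3 of H equals this syndrome → error at bit 3 (1-indexed).
Flip bit 3: 0000110111000010001100000110101 → 0010110111000010001100000110101
Extract data bits at positions {3,5,6,7,9,10,11,12,13,14,15,17,18,19,20,21,22,23,24,25,26,27,28,29,30,31}: 11101100001001100000110101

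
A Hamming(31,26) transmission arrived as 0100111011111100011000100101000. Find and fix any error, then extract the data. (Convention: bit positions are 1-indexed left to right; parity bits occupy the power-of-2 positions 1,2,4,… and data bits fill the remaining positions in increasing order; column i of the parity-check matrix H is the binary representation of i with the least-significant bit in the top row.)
Syndrome s = H · r^T (mod 2), r = 0100111011111100011000100101000:
  s[0] = (1010101010101010101010101010101)·(0100111011111100011000100101000) mod 2 = 0+0+0+0+1+0+1+0+1+0+1+0+1+0+0+0+0+0+1+0+0+0+1+0+0+0+0+0+0+0+0 mod 2 = 1
  s[1] = (0110011001100110011001100110011)·(0100111011111100011000100101000) mod 2 = 0+1+0+0+0+1+1+0+0+1+1+0+0+1+0+0+0+1+1+0+0+0+1+0+0+1+0+0+0+0+0 mod 2 = 0
  s[2] = (0001111000011110000111100001111)·(0100111011111100011000100101000) mod 2 = 0+0+0+0+1+1+1+0+0+0+0+1+1+1+0+0+0+0+0+0+0+0+1+0+0+0+0+1+0+0+0 mod 2 = 0
  s[3] = (0000000111111110000000011111111)·(0100111011111100011000100101000) mod 2 = 0+0+0+0+0+0+0+0+1+1+1+1+1+1+0+0+0+0+0+0+0+0+0+0+0+1+0+1+0+0+0 mod 2 = 0
  s[4] = (0000000000000001111111111111111)·(0100111011111100011000100101000) mod 2 = 0+0+0+0+0+0+0+0+0+0+0+0+0+0+0+0+0+1+1+0+0+0+1+0+0+1+0+1+0+0+0 mod 2 = 1
Syndrome = 10001
Column 17 of H equals this syndrome → error at bit 17 (1-indexed).
Flip bit 17: 0100111011111100011000100101000 → 0100111011111100111000100101000
Extract data bits at positions {3,5,6,7,9,10,11,12,13,14,15,17,18,19,20,21,22,23,24,25,26,27,28,29,30,31}: 01111111110111000100101000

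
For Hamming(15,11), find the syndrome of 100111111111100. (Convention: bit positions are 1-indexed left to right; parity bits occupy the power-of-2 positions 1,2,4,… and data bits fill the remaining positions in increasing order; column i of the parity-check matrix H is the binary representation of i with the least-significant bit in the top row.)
Syndrome s = H · r^T (mod 2), r = 100111111111100:
  s[0] = (101010101010101)·(100111111111100) mod 2 = 1+0+0+0+1+0+1+0+1+0+1+0+1+0+0 mod 2 = 0
  s[1] = (011001100110011)·(100111111111100) mod 2 = 0+0+0+0+0+1+1+0+0+1+1+0+0+0+0 mod 2 = 0
  s[2] = (000111100001111)·(100111111111100) mod 2 = 0+0+0+1+1+1+1+0+0+0+0+1+1+0+0 mod 2 = 0
  s[3] = (000000011111111)·(100111111111100) mod 2 = 0+0+0+0+0+0+0+1+1+1+1+1+1+0+0 mod 2 = 0
Syndrome = 0000
s = 0: no error detected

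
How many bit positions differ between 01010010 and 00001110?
XOR = 01011100, count of 1s = 4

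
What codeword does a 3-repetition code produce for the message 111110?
Repeat each bit 3× and concatenate:
1→111  1→111  1→111  1→111  1→111  0→000
Codeword = 111111111111111000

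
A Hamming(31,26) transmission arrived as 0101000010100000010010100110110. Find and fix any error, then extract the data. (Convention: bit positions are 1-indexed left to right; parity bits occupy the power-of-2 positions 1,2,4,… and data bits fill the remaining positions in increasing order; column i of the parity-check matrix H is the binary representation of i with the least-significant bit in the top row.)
Syndrome s = H · r^T (mod 2), r = 0101000010100000010010100110110:
  s[0] = (1010101010101010101010101010101)·(0101000010100000010010100110110) mod 2 = 0+0+0+0+0+0+0+0+1+0+1+0+0+0+0+0+0+0+0+0+1+0+1+0+0+0+1+0+1+0+0 mod 2 = 0
  s[1] = (0110011001100110011001100110011)·(0101000010100000010010100110110) mod 2 = 0+1+0+0+0+0+0+0+0+0+1+0+0+0+0+0+0+1+0+0+0+0+1+0+0+1+1+0+0+1+0 mod 2 = 1
  s[2] = (0001111000011110000111100001111)·(0101000010100000010010100110110) mod 2 = 0+0+0+1+0+0+0+0+0+0+0+0+0+0+0+0+0+0+0+0+1+0+1+0+0+0+0+0+1+1+0 mod 2 = 1
  s[3] = (0000000111111110000000011111111)·(0101000010100000010010100110110) mod 2 = 0+0+0+0+0+0+0+0+1+0+1+0+0+0+0+0+0+0+0+0+0+0+0+0+0+1+1+0+1+1+0 mod 2 = 0
  s[4] = (0000000000000001111111111111111)·(0101000010100000010010100110110) mod 2 = 0+0+0+0+0+0+0+0+0+0+0+0+0+0+0+0+0+1+0+0+1+0+1+0+0+1+1+0+1+1+0 mod 2 = 1
Syndrome = 01101
Column 22 of H equals this syndrome → error at bit 22 (1-indexed).
Flip bit 22: 0101000010100000010010100110110 → 0101000010100000010011100110110
Extract data bits at positions {3,5,6,7,9,10,11,12,13,14,15,17,18,19,20,21,22,23,24,25,26,27,28,29,30,31}: 00001010000010011100110110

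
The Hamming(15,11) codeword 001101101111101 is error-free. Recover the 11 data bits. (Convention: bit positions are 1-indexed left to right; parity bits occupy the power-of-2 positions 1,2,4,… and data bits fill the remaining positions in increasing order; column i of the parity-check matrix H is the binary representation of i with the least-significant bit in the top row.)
Parity bits occupy power-of-2 positions; data bits are at positions {3,5,6,7,9,10,11,12,13,14,15} (1-indexed).
Extract: c[3]=1 c[5]=0 c[6]=1 c[7]=1 c[9]=1 c[10]=1 c[11]=1 c[12]=1 c[13]=1 c[14]=0 c[15]=1
Data = 10111111101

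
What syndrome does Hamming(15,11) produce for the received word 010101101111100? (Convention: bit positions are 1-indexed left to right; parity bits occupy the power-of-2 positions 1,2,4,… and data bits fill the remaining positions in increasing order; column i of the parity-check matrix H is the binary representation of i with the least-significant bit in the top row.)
Syndrome s = H · r^T (mod 2), r = 010101101111100:
  s[0] = (101010101010101)·(010101101111100) mod 2 = 0+0+0+0+0+0+1+0+1+0+1+0+1+0+0 mod 2 = 0
  s[1] = (011001100110011)·(010101101111100) mod 2 = 0+1+0+0+0+1+1+0+0+1+1+0+0+0+0 mod 2 = 1
  s[2] = (000111100001111)·(010101101111100) mod 2 = 0+0+0+1+0+1+1+0+0+0+0+1+1+0+0 mod 2 = 1
  s[3] = (000000011111111)·(010101101111100) mod 2 = 0+0+0+0+0+0+0+0+1+1+1+1+1+0+0 mod 2 = 1
Syndrome = 0111
Non-zero syndrome: error at position 14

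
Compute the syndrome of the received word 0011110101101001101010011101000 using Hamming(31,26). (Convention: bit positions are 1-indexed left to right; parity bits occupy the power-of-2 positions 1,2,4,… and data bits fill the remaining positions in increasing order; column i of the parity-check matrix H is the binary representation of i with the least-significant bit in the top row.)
Syndrome s = H · r^T (mod 2), r = 0011110101101001101010011101000:
  s[0] = (1010101010101010101010101010101)·(0011110101101001101010011101000) mod 2 = 0+0+1+0+1+0+0+0+0+0+1+0+1+0+0+0+1+0+1+0+1+0+0+0+1+0+0+0+0+0+0 mod 2 = 0
  s[1] = (0110011001100110011001100110011)·(0011110101101001101010011101000) mod 2 = 0+0+1+0+0+1+0+0+0+1+1+0+0+0+0+0+0+0+1+0+0+0+0+0+0+1+0+0+0+0+0 mod 2 = 0
  s[2] = (0001111000011110000111100001111)·(0011110101101001101010011101000) mod 2 = 0+0+0+1+1+1+0+0+0+0+0+0+1+0+0+0+0+0+0+0+1+0+0+0+0+0+0+1+0+0+0 mod 2 = 0
  s[3] = (0000000111111110000000011111111)·(0011110101101001101010011101000) mod 2 = 0+0+0+0+0+0+0+1+0+1+1+0+1+0+0+0+0+0+0+0+0+0+0+1+1+1+0+1+0+0+0 mod 2 = 0
  s[4] = (0000000000000001111111111111111)·(0011110101101001101010011101000) mod 2 = 0+0+0+0+0+0+0+0+0+0+0+0+0+0+0+1+1+0+1+0+1+0+0+1+1+1+0+1+0+0+0 mod 2 = 0
Syndrome = 00000
s = 0: no error detected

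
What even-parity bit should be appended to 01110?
Sum of data bits: 0+1+1+1+0 = 3.
3 mod 2 = 1, so parity bit = 1.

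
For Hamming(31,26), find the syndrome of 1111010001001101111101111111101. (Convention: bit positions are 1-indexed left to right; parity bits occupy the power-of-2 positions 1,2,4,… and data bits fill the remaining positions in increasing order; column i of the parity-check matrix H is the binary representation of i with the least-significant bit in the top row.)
Syndrome s = H · r^T (mod 2), r = 1111010001001101111101111111101:
  s[0] = (1010101010101010101010101010101)·(1111010001001101111101111111101) mod 2 = 1+0+1+0+0+0+0+0+0+0+0+0+1+0+0+0+1+0+1+0+0+0+1+0+1+0+1+0+1+0+1 mod 2 = 0
  s[1] = (0110011001100110011001100110011)·(1111010001001101111101111111101) mod 2 = 0+1+1+0+0+1+0+0+0+1+0+0+0+1+0+0+0+1+1+0+0+1+1+0+0+1+1+0+0+0+1 mod 2 = 0
  s[2] = (0001111000011110000111100001111)·(1111010001001101111101111111101) mod 2 = 0+0+0+1+0+1+0+0+0+0+0+0+1+1+0+0+0+0+0+1+0+1+1+0+0+0+0+1+1+0+1 mod 2 = 0
  s[3] = (0000000111111110000000011111111)·(1111010001001101111101111111101) mod 2 = 0+0+0+0+0+0+0+0+0+1+0+0+1+1+0+0+0+0+0+0+0+0+0+1+1+1+1+1+1+0+1 mod 2 = 0
  s[4] = (0000000000000001111111111111111)·(1111010001001101111101111111101) mod 2 = 0+0+0+0+0+0+0+0+0+0+0+0+0+0+0+1+1+1+1+1+0+1+1+1+1+1+1+1+1+0+1 mod 2 = 0
Syndrome = 00000
s = 0: no error detected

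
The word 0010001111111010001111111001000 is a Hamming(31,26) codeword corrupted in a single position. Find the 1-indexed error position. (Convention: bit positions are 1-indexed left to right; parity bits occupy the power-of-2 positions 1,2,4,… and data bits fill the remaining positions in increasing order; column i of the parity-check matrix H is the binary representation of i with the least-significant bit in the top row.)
Syndrome s = H · r^T (mod 2), r = 0010001111111010001111111001000:
  s[0] = (1010101010101010101010101010101)·(0010001111111010001111111001000) mod 2 = 0+0+1+0+0+0+1+0+1+0+1+0+1+0+1+0+0+0+1+0+1+0+1+0+1+0+0+0+0+0+0 mod 2 = 0
  s[1] = (0110011001100110011001100110011)·(0010001111111010001111111001000) mod 2 = 0+0+1+0+0+0+1+0+0+1+1+0+0+0+1+0+0+0+1+0+0+1+1+0+0+0+0+0+0+0+0 mod 2 = 0
  s[2] = (0001111000011110000111100001111)·(0010001111111010001111111001000) mod 2 = 0+0+0+0+0+0+1+0+0+0+0+1+1+0+1+0+0+0+0+1+1+1+1+0+0+0+0+1+0+0+0 mod 2 = 1
  s[3] = (0000000111111110000000011111111)·(0010001111111010001111111001000) mod 2 = 0+0+0+0+0+0+0+1+1+1+1+1+1+0+1+0+0+0+0+0+0+0+0+1+1+0+0+1+0+0+0 mod 2 = 0
  s[4] = (0000000000000001111111111111111)·(0010001111111010001111111001000) mod 2 = 0+0+0+0+0+0+0+0+0+0+0+0+0+0+0+0+0+0+1+1+1+1+1+1+1+0+0+1+0+0+0 mod 2 = 0
Syndrome = 00100
Column i of H is the binary representation of i, so the syndrome is the binary index of the flipped bit.
Read s = 00100 with s[0] as LSB: 0·2^0 + 0·2^1 + 1·2^2 + 0·2^3 + 0·2^4 = 4.
Error is at bit position 4.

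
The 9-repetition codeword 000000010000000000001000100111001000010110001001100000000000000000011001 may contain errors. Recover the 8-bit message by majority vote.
Split into 9-bit blocks and majority-vote each:
  block 1 = 000000010: 1 ones, 8 zeros → 0
  block 2 = 000000000: 0 ones, 9 zeros → 0
  block 3 = 001000100: 2 ones, 7 zeros → 0
  block 4 = 111001000: 4 ones, 5 zeros → 0
  block 5 = 010110001: 4 ones, 5 zeros → 0
  block 6 = 001100000: 2 ones, 7 zeros → 0
  block 7 = 000000000: 0 ones, 9 zeros → 0
  block 8 = 000011001: 3 ones, 6 zeros → 0
Decoded = 00000000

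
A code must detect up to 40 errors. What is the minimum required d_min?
Detecting e errors requires d_min ≥ e + 1 = 40 + 1 = 41.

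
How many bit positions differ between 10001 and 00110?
XOR = 10111, count of 1s = 4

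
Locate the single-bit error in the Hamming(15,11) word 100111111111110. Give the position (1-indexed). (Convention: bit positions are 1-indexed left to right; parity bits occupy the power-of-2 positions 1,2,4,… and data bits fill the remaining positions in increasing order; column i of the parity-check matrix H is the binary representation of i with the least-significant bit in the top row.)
Syndrome s = H · r^T (mod 2), r = 100111111111110:
  s[0] = (101010101010101)·(100111111111110) mod 2 = 1+0+0+0+1+0+1+0+1+0+1+0+1+0+0 mod 2 = 0
  s[1] = (011001100110011)·(100111111111110) mod 2 = 0+0+0+0+0+1+1+0+0+1+1+0+0+1+0 mod 2 = 1
  s[2] = (000111100001111)·(100111111111110) mod 2 = 0+0+0+1+1+1+1+0+0+0+0+1+1+1+0 mod 2 = 1
  s[3] = (000000011111111)·(100111111111110) mod 2 = 0+0+0+0+0+0+0+1+1+1+1+1+1+1+0 mod 2 = 1
Syndrome = 0111
Column i of H is the binary representation of i, so the syndrome is the binary index of the flipped bit.
Read s = 0111 with s[0] as LSB: 0·2^0 + 1·2^1 + 1·2^2 + 1·2^3 = 14.
Error is at bit position 14.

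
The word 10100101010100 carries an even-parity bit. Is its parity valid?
Sum of all bits: 1+0+1+0+0+1+0+1+0+1+0+1+0+0 = 6; 6 mod 2 = 0. Result is 0 → valid parity.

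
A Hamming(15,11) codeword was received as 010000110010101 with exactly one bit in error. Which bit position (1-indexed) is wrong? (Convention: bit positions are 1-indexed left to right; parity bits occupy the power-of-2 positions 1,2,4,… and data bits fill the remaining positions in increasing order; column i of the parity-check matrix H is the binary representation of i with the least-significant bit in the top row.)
Syndrome s = H · r^T (mod 2), r = 010000110010101:
  s[0] = (101010101010101)·(010000110010101) mod 2 = 0+0+0+0+0+0+1+0+0+0+1+0+1+0+1 mod 2 = 0
  s[1] = (011001100110011)·(010000110010101) mod 2 = 0+1+0+0+0+0+1+0+0+0+1+0+0+0+1 mod 2 = 0
  s[2] = (000111100001111)·(010000110010101) mod 2 = 0+0+0+0+0+0+1+0+0+0+0+0+1+0+1 mod 2 = 1
  s[3] = (000000011111111)·(010000110010101) mod 2 = 0+0+0+0+0+0+0+1+0+0+1+0+1+0+1 mod 2 = 0
Syndrome = 0010
Column i of H is the binary representation of i, so the syndrome is the binary index of the flipped bit.
Read s = 0010 with s[0] as LSB: 0·2^0 + 0·2^1 + 1·2^2 + 0·2^3 = 4.
Error is at bit position 4.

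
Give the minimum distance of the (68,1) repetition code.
d_min = 68 (the only two codewords are 0…0 and 1…1, differing in all 68 positions).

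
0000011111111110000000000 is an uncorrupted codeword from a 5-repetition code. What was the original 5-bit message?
Split into 5-bit blocks: 00000 11111 11111 00000 00000
Data = 01100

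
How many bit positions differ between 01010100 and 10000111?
XOR = 11010011, count of 1s = 5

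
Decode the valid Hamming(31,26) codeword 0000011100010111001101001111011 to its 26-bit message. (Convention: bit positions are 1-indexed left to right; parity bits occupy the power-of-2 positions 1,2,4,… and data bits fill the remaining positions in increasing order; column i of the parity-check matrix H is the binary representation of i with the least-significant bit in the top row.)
Parity bits occupy power-of-2 positions; data bits are at positions {3,5,6,7,9,10,11,12,13,14,15,17,18,19,20,21,22,23,24,25,26,27,28,29,30,31} (1-indexed).
Extract: c[3]=0 c[5]=0 c[6]=1 c[7]=1 c[9]=0 c[10]=0 c[11]=0 c[12]=1 c[13]=0 c[14]=1 c[15]=1 c[17]=0 c[18]=0 c[19]=1 c[20]=1 c[21]=0 c[22]=1 c[23]=0 c[24]=0 c[25]=1 c[26]=1 c[27]=1 c[28]=1 c[29]=0 c[30]=1 c[31]=1
Data = 00110001011001101001111011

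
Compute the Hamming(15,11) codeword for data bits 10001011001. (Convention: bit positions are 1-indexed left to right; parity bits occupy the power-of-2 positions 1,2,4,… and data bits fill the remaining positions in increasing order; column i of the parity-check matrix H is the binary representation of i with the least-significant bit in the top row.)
Codeword c = d · G (mod 2), d = 10001011001:
  c[0] = d·G[:,0] = (10001011001)·(11011010101) mod 2 = 1+0+0+0+1+0+1+0+0+0+1 mod 2 = 0
  c[1] = d·G[:,1] = (10001011001)·(10110110011) mod 2 = 1+0+0+0+0+0+1+0+0+0+1 mod 2 = 1
  c[2] = d·G[:,2] = (10001011001)·(10000000000) mod 2 = 1+0+0+0+0+0+0+0+0+0+0 mod 2 = 1
  c[3] = d·G[:,3] = (10001011001)·(01110001111) mod 2 = 0+0+0+0+0+0+0+1+0+0+1 mod 2 = 0
  c[4] = d·G[:,4] = (10001011001)·(01000000000) mod 2 = 0+0+0+0+0+0+0+0+0+0+0 mod 2 = 0
  c[5] = d·G[:,5] = (10001011001)·(00100000000) mod 2 = 0+0+0+0+0+0+0+0+0+0+0 mod 2 = 0
  c[6] = d·G[:,6] = (10001011001)·(00010000000) mod 2 = 0+0+0+0+0+0+0+0+0+0+0 mod 2 = 0
  c[7] = d·G[:,7] = (10001011001)·(00001111111) mod 2 = 0+0+0+0+1+0+1+1+0+0+1 mod 2 = 0
  c[8] = d·G[:,8] = (10001011001)·(00001000000) mod 2 = 0+0+0+0+1+0+0+0+0+0+0 mod 2 = 1
  c[9] = d·G[:,9] = (10001011001)·(00000100000) mod 2 = 0+0+0+0+0+0+0+0+0+0+0 mod 2 = 0
  c[10] = d·G[:,10] = (10001011001)·(00000010000) mod 2 = 0+0+0+0+0+0+1+0+0+0+0 mod 2 = 1
  c[11] = d·G[:,11] = (10001011001)·(00000001000) mod 2 = 0+0+0+0+0+0+0+1+0+0+0 mod 2 = 1
  c[12] = d·G[:,12] = (10001011001)·(00000000100) mod 2 = 0+0+0+0+0+0+0+0+0+0+0 mod 2 = 0
  c[13] = d·G[:,13] = (10001011001)·(00000000010) mod 2 = 0+0+0+0+0+0+0+0+0+0+0 mod 2 = 0
  c[14] = d·G[:,14] = (10001011001)·(00000000001) mod 2 = 0+0+0+0+0+0+0+0+0+0+1 mod 2 = 1
Codeword = 011000001011001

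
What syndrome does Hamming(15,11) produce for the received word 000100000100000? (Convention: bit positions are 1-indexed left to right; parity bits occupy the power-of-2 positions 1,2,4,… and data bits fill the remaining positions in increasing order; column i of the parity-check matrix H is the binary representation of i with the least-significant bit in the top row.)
Syndrome s = H · r^T (mod 2), r = 000100000100000:
  s[0] = (101010101010101)·(000100000100000) mod 2 = 0+0+0+0+0+0+0+0+0+0+0+0+0+0+0 mod 2 = 0
  s[1] = (011001100110011)·(000100000100000) mod 2 = 0+0+0+0+0+0+0+0+0+1+0+0+0+0+0 mod 2 = 1
  s[2] = (000111100001111)·(000100000100000) mod 2 = 0+0+0+1+0+0+0+0+0+0+0+0+0+0+0 mod 2 = 1
  s[3] = (000000011111111)·(000100000100000) mod 2 = 0+0+0+0+0+0+0+0+0+1+0+0+0+0+0 mod 2 = 1
Syndrome = 0111
Non-zero syndrome: error at position 14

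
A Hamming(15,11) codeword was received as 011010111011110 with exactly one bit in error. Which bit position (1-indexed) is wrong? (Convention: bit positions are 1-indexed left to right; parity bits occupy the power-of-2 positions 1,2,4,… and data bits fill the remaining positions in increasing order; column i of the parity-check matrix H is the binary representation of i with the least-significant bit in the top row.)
Syndrome s = H · r^T (mod 2), r = 011010111011110:
  s[0] = (101010101010101)·(011010111011110) mod 2 = 0+0+1+0+1+0+1+0+1+0+1+0+1+0+0 mod 2 = 0
  s[1] = (011001100110011)·(011010111011110) mod 2 = 0+1+1+0+0+0+1+0+0+0+1+0+0+1+0 mod 2 = 1
  s[2] = (000111100001111)·(011010111011110) mod 2 = 0+0+0+0+1+0+1+0+0+0+0+1+1+1+0 mod 2 = 1
  s[3] = (000000011111111)·(011010111011110) mod 2 = 0+0+0+0+0+0+0+1+1+0+1+1+1+1+0 mod 2 = 0
Syndrome = 0110
Column i of H is the binary representation of i, so the syndrome is the binary index of the flipped bit.
Read s = 0110 with s[0] as LSB: 0·2^0 + 1·2^1 + 1·2^2 + 0·2^3 = 6.
Error is at bit position 6.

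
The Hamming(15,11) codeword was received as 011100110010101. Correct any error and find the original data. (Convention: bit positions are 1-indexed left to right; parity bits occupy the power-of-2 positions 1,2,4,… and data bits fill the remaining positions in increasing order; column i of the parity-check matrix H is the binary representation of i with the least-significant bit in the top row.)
Syndrome s = H · r^T (mod 2), r = 011100110010101:
  s[0] = (101010101010101)·(011100110010101) mod 2 = 0+0+1+0+0+0+1+0+0+0+1+0+1+0+1 mod 2 = 1
  s[1] = (011001100110011)·(011100110010101) mod 2 = 0+1+1+0+0+0+1+0+0+0+1+0+0+0+1 mod 2 = 1
  s[2] = (000111100001111)·(011100110010101) mod 2 = 0+0+0+1+0+0+1+0+0+0+0+0+1+0+1 mod 2 = 0
  s[3] = (000000011111111)·(011100110010101) mod 2 = 0+0+0+0+0+0+0+1+0+0+1+0+1+0+1 mod 2 = 0
Syndrome = 1100
Column 3 of H equals this syndrome → error at bit 3 (1-indexed).
Flip bit 3: 011100110010101 → 010100110010101
Extract data bits at positions {3,5,6,7,9,10,11,12,13,14,15}: 00010010101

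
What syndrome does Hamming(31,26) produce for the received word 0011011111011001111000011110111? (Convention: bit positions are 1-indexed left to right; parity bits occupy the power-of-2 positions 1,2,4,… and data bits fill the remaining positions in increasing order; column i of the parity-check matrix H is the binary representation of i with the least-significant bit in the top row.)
Syndrome s = H · r^T (mod 2), r = 0011011111011001111000011110111:
  s[0] = (1010101010101010101010101010101)·(0011011111011001111000011110111) mod 2 = 0+0+1+0+0+0+1+0+1+0+0+0+1+0+0+0+1+0+1+0+0+0+0+0+1+0+1+0+1+0+1 mod 2 = 0
  s[1] = (0110011001100110011001100110011)·(0011011111011001111000011110111) mod 2 = 0+0+1+0+0+1+1+0+0+1+0+0+0+0+0+0+0+1+1+0+0+0+0+0+0+1+1+0+0+1+1 mod 2 = 0
  s[2] = (0001111000011110000111100001111)·(0011011111011001111000011110111) mod 2 = 0+0+0+1+0+1+1+0+0+0+0+1+1+0+0+0+0+0+0+0+0+0+0+0+0+0+0+0+1+1+1 mod 2 = 0
  s[3] = (0000000111111110000000011111111)·(0011011111011001111000011110111) mod 2 = 0+0+0+0+0+0+0+1+1+1+0+1+1+0+0+0+0+0+0+0+0+0+0+1+1+1+1+0+1+1+1 mod 2 = 0
  s[4] = (0000000000000001111111111111111)·(0011011111011001111000011110111) mod 2 = 0+0+0+0+0+0+0+0+0+0+0+0+0+0+0+1+1+1+1+0+0+0+0+1+1+1+1+0+1+1+1 mod 2 = 1
Syndrome = 00001
Non-zero syndrome: error at position 16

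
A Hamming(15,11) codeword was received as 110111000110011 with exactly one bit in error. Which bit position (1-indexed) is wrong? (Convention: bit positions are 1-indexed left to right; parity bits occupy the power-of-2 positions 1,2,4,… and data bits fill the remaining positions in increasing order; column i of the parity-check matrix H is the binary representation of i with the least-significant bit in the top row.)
Syndrome s = H · r^T (mod 2), r = 110111000110011:
  s[0] = (101010101010101)·(110111000110011) mod 2 = 1+0+0+0+1+0+0+0+0+0+1+0+0+0+1 mod 2 = 0
  s[1] = (011001100110011)·(110111000110011) mod 2 = 0+1+0+0+0+1+0+0+0+1+1+0+0+1+1 mod 2 = 0
  s[2] = (000111100001111)·(110111000110011) mod 2 = 0+0+0+1+1+1+0+0+0+0+0+0+0+1+1 mod 2 = 1
  s[3] = (000000011111111)·(110111000110011) mod 2 = 0+0+0+0+0+0+0+0+0+1+1+0+0+1+1 mod 2 = 0
Syndrome = 0010
Column i of H is the binary representation of i, so the syndrome is the binary index of the flipped bit.
Read s = 0010 with s[0] as LSB: 0·2^0 + 0·2^1 + 1·2^2 + 0·2^3 = 4.
Error is at bit position 4.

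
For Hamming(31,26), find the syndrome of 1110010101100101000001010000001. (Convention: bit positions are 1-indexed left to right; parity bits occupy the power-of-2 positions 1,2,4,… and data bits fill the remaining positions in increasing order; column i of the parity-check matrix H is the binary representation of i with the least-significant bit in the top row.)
Syndrome s = H · r^T (mod 2), r = 1110010101100101000001010000001:
  s[0] = (1010101010101010101010101010101)·(1110010101100101000001010000001) mod 2 = 1+0+1+0+0+0+0+0+0+0+1+0+0+0+0+0+0+0+0+0+0+0+0+0+0+0+0+0+0+0+1 mod 2 = 0
  s[1] = (0110011001100110011001100110011)·(1110010101100101000001010000001) mod 2 = 0+1+1+0+0+1+0+0+0+1+1+0+0+1+0+0+0+0+0+0+0+1+0+0+0+0+0+0+0+0+1 mod 2 = 0
  s[2] = (0001111000011110000111100001111)·(1110010101100101000001010000001) mod 2 = 0+0+0+0+0+1+0+0+0+0+0+0+0+1+0+0+0+0+0+0+0+1+0+0+0+0+0+0+0+0+1 mod 2 = 0
  s[3] = (0000000111111110000000011111111)·(1110010101100101000001010000001) mod 2 = 0+0+0+0+0+0+0+1+0+1+1+0+0+1+0+0+0+0+0+0+0+0+0+1+0+0+0+0+0+0+1 mod 2 = 0
  s[4] = (0000000000000001111111111111111)·(1110010101100101000001010000001) mod 2 = 0+0+0+0+0+0+0+0+0+0+0+0+0+0+0+1+0+0+0+0+0+1+0+1+0+0+0+0+0+0+1 mod 2 = 0
Syndrome = 00000
s = 0: no error detected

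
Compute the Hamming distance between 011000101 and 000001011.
XOR = 011001110, count of 1s = 5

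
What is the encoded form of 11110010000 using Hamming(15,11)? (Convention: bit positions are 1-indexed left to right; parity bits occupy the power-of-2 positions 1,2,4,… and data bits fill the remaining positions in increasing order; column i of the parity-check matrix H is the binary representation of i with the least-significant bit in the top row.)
Codeword c = d · G (mod 2), d = 11110010000:
  c[0] = d·G[:,0] = (11110010000)·(11011010101) mod 2 = 1+1+0+1+0+0+1+0+0+0+0 mod 2 = 0
  c[1] = d·G[:,1] = (11110010000)·(10110110011) mod 2 = 1+0+1+1+0+0+1+0+0+0+0 mod 2 = 0
  c[2] = d·G[:,2] = (11110010000)·(10000000000) mod 2 = 1+0+0+0+0+0+0+0+0+0+0 mod 2 = 1
  c[3] = d·G[:,3] = (11110010000)·(01110001111) mod 2 = 0+1+1+1+0+0+0+0+0+0+0 mod 2 = 1
  c[4] = d·G[:,4] = (11110010000)·(01000000000) mod 2 = 0+1+0+0+0+0+0+0+0+0+0 mod 2 = 1
  c[5] = d·G[:,5] = (11110010000)·(00100000000) mod 2 = 0+0+1+0+0+0+0+0+0+0+0 mod 2 = 1
  c[6] = d·G[:,6] = (11110010000)·(00010000000) mod 2 = 0+0+0+1+0+0+0+0+0+0+0 mod 2 = 1
  c[7] = d·G[:,7] = (11110010000)·(00001111111) mod 2 = 0+0+0+0+0+0+1+0+0+0+0 mod 2 = 1
  c[8] = d·G[:,8] = (11110010000)·(00001000000) mod 2 = 0+0+0+0+0+0+0+0+0+0+0 mod 2 = 0
  c[9] = d·G[:,9] = (11110010000)·(00000100000) mod 2 = 0+0+0+0+0+0+0+0+0+0+0 mod 2 = 0
  c[10] = d·G[:,10] = (11110010000)·(00000010000) mod 2 = 0+0+0+0+0+0+1+0+0+0+0 mod 2 = 1
  c[11] = d·G[:,11] = (11110010000)·(00000001000) mod 2 = 0+0+0+0+0+0+0+0+0+0+0 mod 2 = 0
  c[12] = d·G[:,12] = (11110010000)·(00000000100) mod 2 = 0+0+0+0+0+0+0+0+0+0+0 mod 2 = 0
  c[13] = d·G[:,13] = (11110010000)·(00000000010) mod 2 = 0+0+0+0+0+0+0+0+0+0+0 mod 2 = 0
  c[14] = d·G[:,14] = (11110010000)·(00000000001) mod 2 = 0+0+0+0+0+0+0+0+0+0+0 mod 2 = 0
Codeword = 001111110010000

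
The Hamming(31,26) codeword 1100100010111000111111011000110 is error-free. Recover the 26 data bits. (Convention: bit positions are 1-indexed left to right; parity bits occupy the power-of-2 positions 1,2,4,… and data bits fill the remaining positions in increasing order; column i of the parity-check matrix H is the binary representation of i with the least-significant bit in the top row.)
Parity bits occupy power-of-2 positions; data bits are at positions {3,5,6,7,9,10,11,12,13,14,15,17,18,19,20,21,22,23,24,25,26,27,28,29,30,31} (1-indexed).
Extract: c[3]=0 c[5]=1 c[6]=0 c[7]=0 c[9]=1 c[10]=0 c[11]=1 c[12]=1 c[13]=1 c[14]=0 c[15]=0 c[17]=1 c[18]=1 c[19]=1 c[20]=1 c[21]=1 c[22]=1 c[23]=0 c[24]=1 c[25]=1 c[26]=0 c[27]=0 c[28]=0 c[29]=1 c[30]=1 c[31]=0
Data = 01001011100111111011000110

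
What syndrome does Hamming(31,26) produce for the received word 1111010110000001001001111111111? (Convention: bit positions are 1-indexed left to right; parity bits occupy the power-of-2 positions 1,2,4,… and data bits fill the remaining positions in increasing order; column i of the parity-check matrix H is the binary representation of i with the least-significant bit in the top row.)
Syndrome s = H · r^T (mod 2), r = 1111010110000001001001111111111:
  s[0] = (1010101010101010101010101010101)·(1111010110000001001001111111111) mod 2 = 1+0+1+0+0+0+0+0+1+0+0+0+0+0+0+0+0+0+1+0+0+0+1+0+1+0+1+0+1+0+1 mod 2 = 1
  s[1] = (0110011001100110011001100110011)·(1111010110000001001001111111111) mod 2 = 0+1+1+0+0+1+0+0+0+0+0+0+0+0+0+0+0+0+1+0+0+1+1+0+0+1+1+0+0+1+1 mod 2 = 0
  s[2] = (0001111000011110000111100001111)·(1111010110000001001001111111111) mod 2 = 0+0+0+1+0+1+0+0+0+0+0+0+0+0+0+0+0+0+0+0+0+1+1+0+0+0+0+1+1+1+1 mod 2 = 0
  s[3] = (0000000111111110000000011111111)·(1111010110000001001001111111111) mod 2 = 0+0+0+0+0+0+0+1+1+0+0+0+0+0+0+0+0+0+0+0+0+0+0+1+1+1+1+1+1+1+1 mod 2 = 0
  s[4] = (0000000000000001111111111111111)·(1111010110000001001001111111111) mod 2 = 0+0+0+0+0+0+0+0+0+0+0+0+0+0+0+1+0+0+1+0+0+1+1+1+1+1+1+1+1+1+1 mod 2 = 0
Syndrome = 10000
Non-zero syndrome: error at position 1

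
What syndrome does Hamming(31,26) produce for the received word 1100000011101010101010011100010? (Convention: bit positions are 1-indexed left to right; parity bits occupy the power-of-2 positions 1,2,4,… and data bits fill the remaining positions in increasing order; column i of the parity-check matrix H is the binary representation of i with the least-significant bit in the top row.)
Syndrome s = H · r^T (mod 2), r = 1100000011101010101010011100010:
  s[0] = (1010101010101010101010101010101)·(1100000011101010101010011100010) mod 2 = 1+0+0+0+0+0+0+0+1+0+1+0+1+0+1+0+1+0+1+0+1+0+0+0+1+0+0+0+0+0+0 mod 2 = 1
  s[1] = (0110011001100110011001100110011)·(1100000011101010101010011100010) mod 2 = 0+1+0+0+0+0+0+0+0+1+1+0+0+0+1+0+0+0+1+0+0+0+0+0+0+1+0+0+0+1+0 mod 2 = 1
  s[2] = (0001111000011110000111100001111)·(1100000011101010101010011100010) mod 2 = 0+0+0+0+0+0+0+0+0+0+0+0+1+0+1+0+0+0+0+0+1+0+0+0+0+0+0+0+0+1+0 mod 2 = 0
  s[3] = (0000000111111110000000011111111)·(1100000011101010101010011100010) mod 2 = 0+0+0+0+0+0+0+0+1+1+1+0+1+0+1+0+0+0+0+0+0+0+0+1+1+1+0+0+0+1+0 mod 2 = 1
  s[4] = (0000000000000001111111111111111)·(1100000011101010101010011100010) mod 2 = 0+0+0+0+0+0+0+0+0+0+0+0+0+0+0+0+1+0+1+0+1+0+0+1+1+1+0+0+0+1+0 mod 2 = 1
Syndrome = 11011
Non-zero syndrome: error at position 27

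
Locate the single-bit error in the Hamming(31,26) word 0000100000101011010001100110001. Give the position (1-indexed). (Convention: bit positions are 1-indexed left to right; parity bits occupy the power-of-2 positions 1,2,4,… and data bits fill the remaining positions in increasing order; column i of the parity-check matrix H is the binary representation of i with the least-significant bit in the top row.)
Syndrome s = H · r^T (mod 2), r = 0000100000101011010001100110001:
  s[0] = (1010101010101010101010101010101)·(0000100000101011010001100110001) mod 2 = 0+0+0+0+1+0+0+0+0+0+1+0+1+0+1+0+0+0+0+0+0+0+1+0+0+0+1+0+0+0+1 mod 2 = 1
  s[1] = (0110011001100110011001100110011)·(0000100000101011010001100110001) mod 2 = 0+0+0+0+0+0+0+0+0+0+1+0+0+0+1+0+0+1+0+0+0+1+1+0+0+1+1+0+0+0+1 mod 2 = 0
  s[2] = (0001111000011110000111100001111)·(0000100000101011010001100110001) mod 2 = 0+0+0+0+1+0+0+0+0+0+0+0+1+0+1+0+0+0+0+0+0+1+1+0+0+0+0+0+0+0+1 mod 2 = 0
  s[3] = (0000000111111110000000011111111)·(0000100000101011010001100110001) mod 2 = 0+0+0+0+0+0+0+0+0+0+1+0+1+0+1+0+0+0+0+0+0+0+0+0+0+1+1+0+0+0+1 mod 2 = 0
  s[4] = (0000000000000001111111111111111)·(0000100000101011010001100110001) mod 2 = 0+0+0+0+0+0+0+0+0+0+0+0+0+0+0+1+0+1+0+0+0+1+1+0+0+1+1+0+0+0+1 mod 2 = 1
Syndrome = 10001
Column i of H is the binary representation of i, so the syndrome is the binary index of the flipped bit.
Read s = 10001 with s[0] as LSB: 1·2^0 + 0·2^1 + 0·2^2 + 0·2^3 + 1·2^4 = 17.
Error is at bit position 17.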